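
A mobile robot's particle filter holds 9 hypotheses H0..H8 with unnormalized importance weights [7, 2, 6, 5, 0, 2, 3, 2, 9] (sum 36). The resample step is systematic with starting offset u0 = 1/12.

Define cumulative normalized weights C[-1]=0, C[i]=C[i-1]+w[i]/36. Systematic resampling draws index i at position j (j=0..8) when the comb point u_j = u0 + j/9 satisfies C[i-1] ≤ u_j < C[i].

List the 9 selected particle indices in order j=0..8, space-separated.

0 1 2 3 3 6 8 8 8

C = [7/36, 1/4, 5/12, 5/9, 5/9, 11/18, 25/36, 3/4, 1]
j=0: u_0=1/12 ∈ [0, 7/36) → index 0
j=1: u_1=7/36 ∈ [7/36, 1/4) → index 1
j=2: u_2=11/36 ∈ [1/4, 5/12) → index 2
j=3: u_3=5/12 ∈ [5/12, 5/9) → index 3
j=4: u_4=19/36 ∈ [5/12, 5/9) → index 3
j=5: u_5=23/36 ∈ [11/18, 25/36) → index 6
j=6: u_6=3/4 ∈ [3/4, 1) → index 8
j=7: u_7=31/36 ∈ [3/4, 1) → index 8
j=8: u_8=35/36 ∈ [3/4, 1) → index 8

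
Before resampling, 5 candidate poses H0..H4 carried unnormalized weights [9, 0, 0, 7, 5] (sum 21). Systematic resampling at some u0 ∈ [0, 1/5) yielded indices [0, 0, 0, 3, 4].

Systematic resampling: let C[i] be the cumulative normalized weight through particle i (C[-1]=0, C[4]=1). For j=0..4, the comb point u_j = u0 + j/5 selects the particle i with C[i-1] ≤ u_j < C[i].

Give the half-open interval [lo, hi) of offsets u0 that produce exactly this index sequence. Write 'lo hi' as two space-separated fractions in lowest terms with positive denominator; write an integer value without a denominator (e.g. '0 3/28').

C = [3/7, 3/7, 3/7, 16/21, 1]
j=0 picked index 0: u0 ∈ [0, 3/7)
j=1 picked index 0: u0 ∈ [-1/5, 8/35)
j=2 picked index 0: u0 ∈ [-2/5, 1/35)
j=3 picked index 3: u0 ∈ [-6/35, 17/105)
j=4 picked index 4: u0 ∈ [-4/105, 1/5)
intersection: [0, 1/35)

0 1/35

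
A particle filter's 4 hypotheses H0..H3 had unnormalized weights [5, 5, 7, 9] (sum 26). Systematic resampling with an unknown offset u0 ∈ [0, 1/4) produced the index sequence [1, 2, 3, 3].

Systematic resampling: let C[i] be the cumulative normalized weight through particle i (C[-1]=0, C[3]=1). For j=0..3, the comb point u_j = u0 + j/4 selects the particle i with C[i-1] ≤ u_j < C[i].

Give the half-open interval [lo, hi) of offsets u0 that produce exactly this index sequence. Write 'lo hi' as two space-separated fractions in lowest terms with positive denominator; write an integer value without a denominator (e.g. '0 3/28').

5/26 1/4

C = [5/26, 5/13, 17/26, 1]
j=0 picked index 1: u0 ∈ [5/26, 5/13)
j=1 picked index 2: u0 ∈ [7/52, 21/52)
j=2 picked index 3: u0 ∈ [2/13, 1/2)
j=3 picked index 3: u0 ∈ [-5/52, 1/4)
intersection: [5/26, 1/4)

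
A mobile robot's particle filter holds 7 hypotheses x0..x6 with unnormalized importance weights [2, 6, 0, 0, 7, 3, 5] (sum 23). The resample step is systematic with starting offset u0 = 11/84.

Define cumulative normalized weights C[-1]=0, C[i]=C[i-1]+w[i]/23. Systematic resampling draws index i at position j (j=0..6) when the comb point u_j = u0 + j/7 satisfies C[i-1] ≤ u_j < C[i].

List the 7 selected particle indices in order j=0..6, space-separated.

C = [2/23, 8/23, 8/23, 8/23, 15/23, 18/23, 1]
j=0: u_0=11/84 ∈ [2/23, 8/23) → index 1
j=1: u_1=23/84 ∈ [2/23, 8/23) → index 1
j=2: u_2=5/12 ∈ [8/23, 15/23) → index 4
j=3: u_3=47/84 ∈ [8/23, 15/23) → index 4
j=4: u_4=59/84 ∈ [15/23, 18/23) → index 5
j=5: u_5=71/84 ∈ [18/23, 1) → index 6
j=6: u_6=83/84 ∈ [18/23, 1) → index 6

1 1 4 4 5 6 6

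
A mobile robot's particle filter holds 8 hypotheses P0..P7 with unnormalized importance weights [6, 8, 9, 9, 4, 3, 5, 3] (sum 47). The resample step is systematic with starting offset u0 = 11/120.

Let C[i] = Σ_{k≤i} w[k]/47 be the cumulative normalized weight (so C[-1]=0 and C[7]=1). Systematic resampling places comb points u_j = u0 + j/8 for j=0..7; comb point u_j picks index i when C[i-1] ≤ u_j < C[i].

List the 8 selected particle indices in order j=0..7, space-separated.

C = [6/47, 14/47, 23/47, 32/47, 36/47, 39/47, 44/47, 1]
j=0: u_0=11/120 ∈ [0, 6/47) → index 0
j=1: u_1=13/60 ∈ [6/47, 14/47) → index 1
j=2: u_2=41/120 ∈ [14/47, 23/47) → index 2
j=3: u_3=7/15 ∈ [14/47, 23/47) → index 2
j=4: u_4=71/120 ∈ [23/47, 32/47) → index 3
j=5: u_5=43/60 ∈ [32/47, 36/47) → index 4
j=6: u_6=101/120 ∈ [39/47, 44/47) → index 6
j=7: u_7=29/30 ∈ [44/47, 1) → index 7

0 1 2 2 3 4 6 7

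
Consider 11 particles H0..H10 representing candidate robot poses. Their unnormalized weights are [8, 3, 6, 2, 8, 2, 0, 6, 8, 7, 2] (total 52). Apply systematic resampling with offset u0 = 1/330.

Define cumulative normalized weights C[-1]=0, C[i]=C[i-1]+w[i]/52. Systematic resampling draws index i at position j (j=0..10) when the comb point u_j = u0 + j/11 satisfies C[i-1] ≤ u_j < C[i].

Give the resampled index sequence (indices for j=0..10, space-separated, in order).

C = [2/13, 11/52, 17/52, 19/52, 27/52, 29/52, 29/52, 35/52, 43/52, 25/26, 1]
j=0: u_0=1/330 ∈ [0, 2/13) → index 0
j=1: u_1=31/330 ∈ [0, 2/13) → index 0
j=2: u_2=61/330 ∈ [2/13, 11/52) → index 1
j=3: u_3=91/330 ∈ [11/52, 17/52) → index 2
j=4: u_4=11/30 ∈ [19/52, 27/52) → index 4
j=5: u_5=151/330 ∈ [19/52, 27/52) → index 4
j=6: u_6=181/330 ∈ [27/52, 29/52) → index 5
j=7: u_7=211/330 ∈ [29/52, 35/52) → index 7
j=8: u_8=241/330 ∈ [35/52, 43/52) → index 8
j=9: u_9=271/330 ∈ [35/52, 43/52) → index 8
j=10: u_10=301/330 ∈ [43/52, 25/26) → index 9

0 0 1 2 4 4 5 7 8 8 9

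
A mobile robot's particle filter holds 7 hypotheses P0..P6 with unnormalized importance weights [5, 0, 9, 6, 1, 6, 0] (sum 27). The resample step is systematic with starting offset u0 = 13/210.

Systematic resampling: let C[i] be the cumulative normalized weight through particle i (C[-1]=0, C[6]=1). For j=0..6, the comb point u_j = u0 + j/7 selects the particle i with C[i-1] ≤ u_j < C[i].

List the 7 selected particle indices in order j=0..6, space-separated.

0 2 2 2 3 4 5

C = [5/27, 5/27, 14/27, 20/27, 7/9, 1, 1]
j=0: u_0=13/210 ∈ [0, 5/27) → index 0
j=1: u_1=43/210 ∈ [5/27, 14/27) → index 2
j=2: u_2=73/210 ∈ [5/27, 14/27) → index 2
j=3: u_3=103/210 ∈ [5/27, 14/27) → index 2
j=4: u_4=19/30 ∈ [14/27, 20/27) → index 3
j=5: u_5=163/210 ∈ [20/27, 7/9) → index 4
j=6: u_6=193/210 ∈ [7/9, 1) → index 5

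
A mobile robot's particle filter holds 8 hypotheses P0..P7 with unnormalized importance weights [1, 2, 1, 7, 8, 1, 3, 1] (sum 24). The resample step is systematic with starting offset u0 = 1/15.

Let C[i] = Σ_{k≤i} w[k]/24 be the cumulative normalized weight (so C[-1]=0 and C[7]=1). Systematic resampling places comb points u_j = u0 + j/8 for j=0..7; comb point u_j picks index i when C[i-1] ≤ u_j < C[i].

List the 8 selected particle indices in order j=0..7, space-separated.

C = [1/24, 1/8, 1/6, 11/24, 19/24, 5/6, 23/24, 1]
j=0: u_0=1/15 ∈ [1/24, 1/8) → index 1
j=1: u_1=23/120 ∈ [1/6, 11/24) → index 3
j=2: u_2=19/60 ∈ [1/6, 11/24) → index 3
j=3: u_3=53/120 ∈ [1/6, 11/24) → index 3
j=4: u_4=17/30 ∈ [11/24, 19/24) → index 4
j=5: u_5=83/120 ∈ [11/24, 19/24) → index 4
j=6: u_6=49/60 ∈ [19/24, 5/6) → index 5
j=7: u_7=113/120 ∈ [5/6, 23/24) → index 6

1 3 3 3 4 4 5 6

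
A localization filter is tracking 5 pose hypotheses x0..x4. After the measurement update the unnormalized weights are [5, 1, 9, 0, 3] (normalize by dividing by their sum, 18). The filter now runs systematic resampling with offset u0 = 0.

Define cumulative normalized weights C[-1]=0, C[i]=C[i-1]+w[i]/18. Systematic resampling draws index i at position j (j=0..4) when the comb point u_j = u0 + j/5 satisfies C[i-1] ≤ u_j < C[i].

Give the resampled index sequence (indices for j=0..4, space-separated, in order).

0 0 2 2 2

C = [5/18, 1/3, 5/6, 5/6, 1]
j=0: u_0=0 ∈ [0, 5/18) → index 0
j=1: u_1=1/5 ∈ [0, 5/18) → index 0
j=2: u_2=2/5 ∈ [1/3, 5/6) → index 2
j=3: u_3=3/5 ∈ [1/3, 5/6) → index 2
j=4: u_4=4/5 ∈ [1/3, 5/6) → index 2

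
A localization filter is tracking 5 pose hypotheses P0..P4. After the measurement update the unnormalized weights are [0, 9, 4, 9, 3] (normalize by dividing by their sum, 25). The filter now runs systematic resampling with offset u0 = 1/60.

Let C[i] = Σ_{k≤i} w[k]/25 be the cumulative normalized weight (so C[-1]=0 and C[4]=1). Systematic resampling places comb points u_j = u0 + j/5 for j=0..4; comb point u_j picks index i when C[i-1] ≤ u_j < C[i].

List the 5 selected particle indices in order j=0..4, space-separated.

1 1 2 3 3

C = [0, 9/25, 13/25, 22/25, 1]
j=0: u_0=1/60 ∈ [0, 9/25) → index 1
j=1: u_1=13/60 ∈ [0, 9/25) → index 1
j=2: u_2=5/12 ∈ [9/25, 13/25) → index 2
j=3: u_3=37/60 ∈ [13/25, 22/25) → index 3
j=4: u_4=49/60 ∈ [13/25, 22/25) → index 3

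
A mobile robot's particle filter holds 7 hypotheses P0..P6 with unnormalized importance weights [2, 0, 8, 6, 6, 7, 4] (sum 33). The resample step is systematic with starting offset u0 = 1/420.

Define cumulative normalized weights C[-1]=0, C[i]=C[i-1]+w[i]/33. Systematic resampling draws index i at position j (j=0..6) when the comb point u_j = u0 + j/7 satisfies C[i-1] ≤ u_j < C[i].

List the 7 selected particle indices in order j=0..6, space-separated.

C = [2/33, 2/33, 10/33, 16/33, 2/3, 29/33, 1]
j=0: u_0=1/420 ∈ [0, 2/33) → index 0
j=1: u_1=61/420 ∈ [2/33, 10/33) → index 2
j=2: u_2=121/420 ∈ [2/33, 10/33) → index 2
j=3: u_3=181/420 ∈ [10/33, 16/33) → index 3
j=4: u_4=241/420 ∈ [16/33, 2/3) → index 4
j=5: u_5=43/60 ∈ [2/3, 29/33) → index 5
j=6: u_6=361/420 ∈ [2/3, 29/33) → index 5

0 2 2 3 4 5 5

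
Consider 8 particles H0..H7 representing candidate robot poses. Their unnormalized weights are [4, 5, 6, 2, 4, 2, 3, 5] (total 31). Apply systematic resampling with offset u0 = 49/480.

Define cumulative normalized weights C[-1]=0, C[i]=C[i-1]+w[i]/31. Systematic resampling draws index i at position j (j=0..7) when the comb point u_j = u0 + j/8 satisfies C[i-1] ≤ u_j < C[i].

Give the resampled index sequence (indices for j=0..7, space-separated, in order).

C = [4/31, 9/31, 15/31, 17/31, 21/31, 23/31, 26/31, 1]
j=0: u_0=49/480 ∈ [0, 4/31) → index 0
j=1: u_1=109/480 ∈ [4/31, 9/31) → index 1
j=2: u_2=169/480 ∈ [9/31, 15/31) → index 2
j=3: u_3=229/480 ∈ [9/31, 15/31) → index 2
j=4: u_4=289/480 ∈ [17/31, 21/31) → index 4
j=5: u_5=349/480 ∈ [21/31, 23/31) → index 5
j=6: u_6=409/480 ∈ [26/31, 1) → index 7
j=7: u_7=469/480 ∈ [26/31, 1) → index 7

0 1 2 2 4 5 7 7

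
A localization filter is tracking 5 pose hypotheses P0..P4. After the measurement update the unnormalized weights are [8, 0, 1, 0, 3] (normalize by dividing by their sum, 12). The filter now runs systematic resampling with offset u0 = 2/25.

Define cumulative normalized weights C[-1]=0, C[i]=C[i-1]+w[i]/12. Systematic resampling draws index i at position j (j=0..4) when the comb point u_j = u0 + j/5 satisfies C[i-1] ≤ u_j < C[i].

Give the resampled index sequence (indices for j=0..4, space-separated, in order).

C = [2/3, 2/3, 3/4, 3/4, 1]
j=0: u_0=2/25 ∈ [0, 2/3) → index 0
j=1: u_1=7/25 ∈ [0, 2/3) → index 0
j=2: u_2=12/25 ∈ [0, 2/3) → index 0
j=3: u_3=17/25 ∈ [2/3, 3/4) → index 2
j=4: u_4=22/25 ∈ [3/4, 1) → index 4

0 0 0 2 4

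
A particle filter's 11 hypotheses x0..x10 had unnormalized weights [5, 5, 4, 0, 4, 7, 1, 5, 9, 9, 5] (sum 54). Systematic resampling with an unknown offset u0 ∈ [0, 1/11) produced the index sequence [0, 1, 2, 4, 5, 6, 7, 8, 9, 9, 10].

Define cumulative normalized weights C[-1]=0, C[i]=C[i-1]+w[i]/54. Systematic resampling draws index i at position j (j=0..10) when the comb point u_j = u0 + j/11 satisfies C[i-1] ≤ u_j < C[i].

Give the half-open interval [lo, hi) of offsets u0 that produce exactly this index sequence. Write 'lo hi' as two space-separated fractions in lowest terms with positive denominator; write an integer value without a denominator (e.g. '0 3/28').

C = [5/54, 5/27, 7/27, 7/27, 1/3, 25/54, 13/27, 31/54, 20/27, 49/54, 1]
j=0 picked index 0: u0 ∈ [0, 5/54)
j=1 picked index 1: u0 ∈ [1/594, 28/297)
j=2 picked index 2: u0 ∈ [1/297, 23/297)
j=3 picked index 4: u0 ∈ [-4/297, 2/33)
j=4 picked index 5: u0 ∈ [-1/33, 59/594)
j=5 picked index 6: u0 ∈ [5/594, 8/297)
j=6 picked index 7: u0 ∈ [-19/297, 17/594)
j=7 picked index 8: u0 ∈ [-37/594, 31/297)
j=8 picked index 9: u0 ∈ [4/297, 107/594)
j=9 picked index 9: u0 ∈ [-23/297, 53/594)
j=10 picked index 10: u0 ∈ [-1/594, 1/11)
intersection: [4/297, 8/297)

4/297 8/297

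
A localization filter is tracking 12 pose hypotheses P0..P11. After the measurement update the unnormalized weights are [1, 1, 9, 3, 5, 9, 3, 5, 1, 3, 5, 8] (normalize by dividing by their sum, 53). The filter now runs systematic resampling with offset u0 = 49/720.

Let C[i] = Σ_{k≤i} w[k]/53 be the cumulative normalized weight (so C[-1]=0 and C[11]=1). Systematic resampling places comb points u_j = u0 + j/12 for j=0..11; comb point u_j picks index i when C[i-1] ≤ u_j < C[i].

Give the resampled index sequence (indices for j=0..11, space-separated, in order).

2 2 3 4 5 5 6 7 9 10 11 11

C = [1/53, 2/53, 11/53, 14/53, 19/53, 28/53, 31/53, 36/53, 37/53, 40/53, 45/53, 1]
j=0: u_0=49/720 ∈ [2/53, 11/53) → index 2
j=1: u_1=109/720 ∈ [2/53, 11/53) → index 2
j=2: u_2=169/720 ∈ [11/53, 14/53) → index 3
j=3: u_3=229/720 ∈ [14/53, 19/53) → index 4
j=4: u_4=289/720 ∈ [19/53, 28/53) → index 5
j=5: u_5=349/720 ∈ [19/53, 28/53) → index 5
j=6: u_6=409/720 ∈ [28/53, 31/53) → index 6
j=7: u_7=469/720 ∈ [31/53, 36/53) → index 7
j=8: u_8=529/720 ∈ [37/53, 40/53) → index 9
j=9: u_9=589/720 ∈ [40/53, 45/53) → index 10
j=10: u_10=649/720 ∈ [45/53, 1) → index 11
j=11: u_11=709/720 ∈ [45/53, 1) → index 11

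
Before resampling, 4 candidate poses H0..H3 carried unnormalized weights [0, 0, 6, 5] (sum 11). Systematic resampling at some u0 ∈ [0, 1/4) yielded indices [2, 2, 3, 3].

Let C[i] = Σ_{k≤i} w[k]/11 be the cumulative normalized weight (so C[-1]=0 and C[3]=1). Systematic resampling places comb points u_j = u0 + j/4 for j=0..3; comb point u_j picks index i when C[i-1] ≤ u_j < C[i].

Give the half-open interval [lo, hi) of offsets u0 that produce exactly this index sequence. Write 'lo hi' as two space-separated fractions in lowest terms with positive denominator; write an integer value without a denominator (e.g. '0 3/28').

C = [0, 0, 6/11, 1]
j=0 picked index 2: u0 ∈ [0, 6/11)
j=1 picked index 2: u0 ∈ [-1/4, 13/44)
j=2 picked index 3: u0 ∈ [1/22, 1/2)
j=3 picked index 3: u0 ∈ [-9/44, 1/4)
intersection: [1/22, 1/4)

1/22 1/4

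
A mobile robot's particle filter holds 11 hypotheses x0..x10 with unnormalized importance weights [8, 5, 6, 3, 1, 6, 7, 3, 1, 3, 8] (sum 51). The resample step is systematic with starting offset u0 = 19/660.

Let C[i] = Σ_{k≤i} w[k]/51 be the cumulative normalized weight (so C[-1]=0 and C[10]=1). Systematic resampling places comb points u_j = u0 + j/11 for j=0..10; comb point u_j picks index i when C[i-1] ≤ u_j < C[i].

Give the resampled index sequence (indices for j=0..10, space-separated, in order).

C = [8/51, 13/51, 19/51, 22/51, 23/51, 29/51, 12/17, 13/17, 40/51, 43/51, 1]
j=0: u_0=19/660 ∈ [0, 8/51) → index 0
j=1: u_1=79/660 ∈ [0, 8/51) → index 0
j=2: u_2=139/660 ∈ [8/51, 13/51) → index 1
j=3: u_3=199/660 ∈ [13/51, 19/51) → index 2
j=4: u_4=259/660 ∈ [19/51, 22/51) → index 3
j=5: u_5=29/60 ∈ [23/51, 29/51) → index 5
j=6: u_6=379/660 ∈ [29/51, 12/17) → index 6
j=7: u_7=439/660 ∈ [29/51, 12/17) → index 6
j=8: u_8=499/660 ∈ [12/17, 13/17) → index 7
j=9: u_9=559/660 ∈ [43/51, 1) → index 10
j=10: u_10=619/660 ∈ [43/51, 1) → index 10

0 0 1 2 3 5 6 6 7 10 10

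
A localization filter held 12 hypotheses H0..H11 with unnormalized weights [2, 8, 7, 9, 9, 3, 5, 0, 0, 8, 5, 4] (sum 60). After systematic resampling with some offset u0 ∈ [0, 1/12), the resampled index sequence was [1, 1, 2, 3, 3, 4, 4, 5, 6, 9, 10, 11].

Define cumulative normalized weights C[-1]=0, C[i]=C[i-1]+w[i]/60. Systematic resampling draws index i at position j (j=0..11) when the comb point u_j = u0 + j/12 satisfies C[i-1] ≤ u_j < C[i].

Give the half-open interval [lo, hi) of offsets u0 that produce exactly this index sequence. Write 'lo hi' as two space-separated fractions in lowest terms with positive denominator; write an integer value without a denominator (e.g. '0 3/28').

1/30 1/20

C = [1/30, 1/6, 17/60, 13/30, 7/12, 19/30, 43/60, 43/60, 43/60, 17/20, 14/15, 1]
j=0 picked index 1: u0 ∈ [1/30, 1/6)
j=1 picked index 1: u0 ∈ [-1/20, 1/12)
j=2 picked index 2: u0 ∈ [0, 7/60)
j=3 picked index 3: u0 ∈ [1/30, 11/60)
j=4 picked index 3: u0 ∈ [-1/20, 1/10)
j=5 picked index 4: u0 ∈ [1/60, 1/6)
j=6 picked index 4: u0 ∈ [-1/15, 1/12)
j=7 picked index 5: u0 ∈ [0, 1/20)
j=8 picked index 6: u0 ∈ [-1/30, 1/20)
j=9 picked index 9: u0 ∈ [-1/30, 1/10)
j=10 picked index 10: u0 ∈ [1/60, 1/10)
j=11 picked index 11: u0 ∈ [1/60, 1/12)
intersection: [1/30, 1/20)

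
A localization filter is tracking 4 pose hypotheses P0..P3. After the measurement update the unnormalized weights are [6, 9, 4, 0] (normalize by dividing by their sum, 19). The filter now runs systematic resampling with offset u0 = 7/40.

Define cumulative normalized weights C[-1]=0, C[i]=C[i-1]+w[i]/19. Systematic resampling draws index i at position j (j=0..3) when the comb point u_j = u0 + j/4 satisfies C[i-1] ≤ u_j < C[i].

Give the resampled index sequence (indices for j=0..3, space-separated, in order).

C = [6/19, 15/19, 1, 1]
j=0: u_0=7/40 ∈ [0, 6/19) → index 0
j=1: u_1=17/40 ∈ [6/19, 15/19) → index 1
j=2: u_2=27/40 ∈ [6/19, 15/19) → index 1
j=3: u_3=37/40 ∈ [15/19, 1) → index 2

0 1 1 2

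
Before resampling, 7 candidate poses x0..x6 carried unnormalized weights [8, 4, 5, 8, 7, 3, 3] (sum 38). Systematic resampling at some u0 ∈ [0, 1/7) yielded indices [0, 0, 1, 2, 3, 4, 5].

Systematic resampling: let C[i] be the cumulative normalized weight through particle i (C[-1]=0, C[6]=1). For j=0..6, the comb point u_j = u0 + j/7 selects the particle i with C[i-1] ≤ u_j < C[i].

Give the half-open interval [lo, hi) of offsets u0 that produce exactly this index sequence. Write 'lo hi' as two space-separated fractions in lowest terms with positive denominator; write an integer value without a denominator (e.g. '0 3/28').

C = [4/19, 6/19, 17/38, 25/38, 16/19, 35/38, 1]
j=0 picked index 0: u0 ∈ [0, 4/19)
j=1 picked index 0: u0 ∈ [-1/7, 9/133)
j=2 picked index 1: u0 ∈ [-10/133, 4/133)
j=3 picked index 2: u0 ∈ [-15/133, 5/266)
j=4 picked index 3: u0 ∈ [-33/266, 23/266)
j=5 picked index 4: u0 ∈ [-15/266, 17/133)
j=6 picked index 5: u0 ∈ [-2/133, 17/266)
intersection: [0, 5/266)

0 5/266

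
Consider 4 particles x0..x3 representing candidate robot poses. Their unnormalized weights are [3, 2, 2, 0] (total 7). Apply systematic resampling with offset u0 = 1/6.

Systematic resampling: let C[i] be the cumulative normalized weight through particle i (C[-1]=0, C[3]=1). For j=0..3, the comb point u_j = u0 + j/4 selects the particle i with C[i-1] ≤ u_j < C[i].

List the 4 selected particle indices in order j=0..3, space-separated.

0 0 1 2

C = [3/7, 5/7, 1, 1]
j=0: u_0=1/6 ∈ [0, 3/7) → index 0
j=1: u_1=5/12 ∈ [0, 3/7) → index 0
j=2: u_2=2/3 ∈ [3/7, 5/7) → index 1
j=3: u_3=11/12 ∈ [5/7, 1) → index 2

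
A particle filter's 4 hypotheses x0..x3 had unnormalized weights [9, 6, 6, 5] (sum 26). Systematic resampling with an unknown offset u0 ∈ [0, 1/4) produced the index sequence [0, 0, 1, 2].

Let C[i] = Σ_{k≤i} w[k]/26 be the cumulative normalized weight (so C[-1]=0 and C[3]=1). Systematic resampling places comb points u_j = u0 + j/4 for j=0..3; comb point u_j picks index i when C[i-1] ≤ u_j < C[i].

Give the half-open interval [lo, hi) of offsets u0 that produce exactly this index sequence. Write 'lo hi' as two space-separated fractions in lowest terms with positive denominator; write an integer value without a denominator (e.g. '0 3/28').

C = [9/26, 15/26, 21/26, 1]
j=0 picked index 0: u0 ∈ [0, 9/26)
j=1 picked index 0: u0 ∈ [-1/4, 5/52)
j=2 picked index 1: u0 ∈ [-2/13, 1/13)
j=3 picked index 2: u0 ∈ [-9/52, 3/52)
intersection: [0, 3/52)

0 3/52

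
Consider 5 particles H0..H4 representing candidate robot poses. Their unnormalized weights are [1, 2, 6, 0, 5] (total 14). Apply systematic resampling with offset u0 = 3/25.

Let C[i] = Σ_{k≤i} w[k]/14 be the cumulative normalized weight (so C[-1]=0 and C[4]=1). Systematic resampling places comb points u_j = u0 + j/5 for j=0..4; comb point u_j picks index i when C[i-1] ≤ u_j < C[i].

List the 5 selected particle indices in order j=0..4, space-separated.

C = [1/14, 3/14, 9/14, 9/14, 1]
j=0: u_0=3/25 ∈ [1/14, 3/14) → index 1
j=1: u_1=8/25 ∈ [3/14, 9/14) → index 2
j=2: u_2=13/25 ∈ [3/14, 9/14) → index 2
j=3: u_3=18/25 ∈ [9/14, 1) → index 4
j=4: u_4=23/25 ∈ [9/14, 1) → index 4

1 2 2 4 4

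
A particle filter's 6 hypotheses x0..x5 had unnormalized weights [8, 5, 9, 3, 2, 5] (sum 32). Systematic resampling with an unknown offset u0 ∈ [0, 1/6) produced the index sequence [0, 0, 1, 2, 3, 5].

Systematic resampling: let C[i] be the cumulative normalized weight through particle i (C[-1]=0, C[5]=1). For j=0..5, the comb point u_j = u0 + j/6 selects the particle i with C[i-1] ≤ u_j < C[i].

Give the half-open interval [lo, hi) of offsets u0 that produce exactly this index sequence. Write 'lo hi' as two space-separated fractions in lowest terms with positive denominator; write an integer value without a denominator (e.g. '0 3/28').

1/48 7/96

C = [1/4, 13/32, 11/16, 25/32, 27/32, 1]
j=0 picked index 0: u0 ∈ [0, 1/4)
j=1 picked index 0: u0 ∈ [-1/6, 1/12)
j=2 picked index 1: u0 ∈ [-1/12, 7/96)
j=3 picked index 2: u0 ∈ [-3/32, 3/16)
j=4 picked index 3: u0 ∈ [1/48, 11/96)
j=5 picked index 5: u0 ∈ [1/96, 1/6)
intersection: [1/48, 7/96)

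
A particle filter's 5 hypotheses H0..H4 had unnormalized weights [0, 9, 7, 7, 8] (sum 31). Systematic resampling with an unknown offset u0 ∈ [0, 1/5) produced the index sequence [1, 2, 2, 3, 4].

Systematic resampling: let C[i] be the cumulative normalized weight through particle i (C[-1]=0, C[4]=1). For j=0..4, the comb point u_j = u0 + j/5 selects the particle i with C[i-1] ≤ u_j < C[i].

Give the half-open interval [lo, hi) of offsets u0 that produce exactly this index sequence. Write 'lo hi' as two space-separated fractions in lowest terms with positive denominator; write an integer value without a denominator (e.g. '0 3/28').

14/155 18/155

C = [0, 9/31, 16/31, 23/31, 1]
j=0 picked index 1: u0 ∈ [0, 9/31)
j=1 picked index 2: u0 ∈ [14/155, 49/155)
j=2 picked index 2: u0 ∈ [-17/155, 18/155)
j=3 picked index 3: u0 ∈ [-13/155, 22/155)
j=4 picked index 4: u0 ∈ [-9/155, 1/5)
intersection: [14/155, 18/155)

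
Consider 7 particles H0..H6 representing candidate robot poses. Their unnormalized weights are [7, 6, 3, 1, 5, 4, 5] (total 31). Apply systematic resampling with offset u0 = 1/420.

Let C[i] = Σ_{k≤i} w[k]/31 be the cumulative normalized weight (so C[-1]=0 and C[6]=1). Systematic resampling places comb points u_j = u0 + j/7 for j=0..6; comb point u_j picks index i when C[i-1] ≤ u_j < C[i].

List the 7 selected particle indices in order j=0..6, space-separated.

0 0 1 2 4 5 6

C = [7/31, 13/31, 16/31, 17/31, 22/31, 26/31, 1]
j=0: u_0=1/420 ∈ [0, 7/31) → index 0
j=1: u_1=61/420 ∈ [0, 7/31) → index 0
j=2: u_2=121/420 ∈ [7/31, 13/31) → index 1
j=3: u_3=181/420 ∈ [13/31, 16/31) → index 2
j=4: u_4=241/420 ∈ [17/31, 22/31) → index 4
j=5: u_5=43/60 ∈ [22/31, 26/31) → index 5
j=6: u_6=361/420 ∈ [26/31, 1) → index 6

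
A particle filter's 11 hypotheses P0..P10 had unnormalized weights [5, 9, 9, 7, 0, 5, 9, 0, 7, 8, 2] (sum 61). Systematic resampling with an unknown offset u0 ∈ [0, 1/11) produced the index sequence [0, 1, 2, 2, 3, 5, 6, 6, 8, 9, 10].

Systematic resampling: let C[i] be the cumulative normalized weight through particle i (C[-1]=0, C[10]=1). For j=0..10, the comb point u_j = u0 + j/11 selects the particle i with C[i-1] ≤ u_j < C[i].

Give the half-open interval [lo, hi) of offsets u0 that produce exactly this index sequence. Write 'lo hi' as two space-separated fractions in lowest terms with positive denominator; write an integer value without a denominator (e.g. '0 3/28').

C = [5/61, 14/61, 23/61, 30/61, 30/61, 35/61, 44/61, 44/61, 51/61, 59/61, 1]
j=0 picked index 0: u0 ∈ [0, 5/61)
j=1 picked index 1: u0 ∈ [-6/671, 93/671)
j=2 picked index 2: u0 ∈ [32/671, 131/671)
j=3 picked index 2: u0 ∈ [-29/671, 70/671)
j=4 picked index 3: u0 ∈ [9/671, 86/671)
j=5 picked index 5: u0 ∈ [25/671, 80/671)
j=6 picked index 6: u0 ∈ [19/671, 118/671)
j=7 picked index 6: u0 ∈ [-42/671, 57/671)
j=8 picked index 8: u0 ∈ [-4/671, 73/671)
j=9 picked index 9: u0 ∈ [12/671, 100/671)
j=10 picked index 10: u0 ∈ [39/671, 1/11)
intersection: [39/671, 5/61)

39/671 5/61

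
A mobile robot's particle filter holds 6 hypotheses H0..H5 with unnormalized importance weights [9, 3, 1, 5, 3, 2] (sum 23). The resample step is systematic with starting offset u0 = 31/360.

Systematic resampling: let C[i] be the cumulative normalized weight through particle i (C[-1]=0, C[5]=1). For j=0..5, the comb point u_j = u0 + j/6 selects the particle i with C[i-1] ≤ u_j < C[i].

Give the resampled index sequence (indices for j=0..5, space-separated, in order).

C = [9/23, 12/23, 13/23, 18/23, 21/23, 1]
j=0: u_0=31/360 ∈ [0, 9/23) → index 0
j=1: u_1=91/360 ∈ [0, 9/23) → index 0
j=2: u_2=151/360 ∈ [9/23, 12/23) → index 1
j=3: u_3=211/360 ∈ [13/23, 18/23) → index 3
j=4: u_4=271/360 ∈ [13/23, 18/23) → index 3
j=5: u_5=331/360 ∈ [21/23, 1) → index 5

0 0 1 3 3 5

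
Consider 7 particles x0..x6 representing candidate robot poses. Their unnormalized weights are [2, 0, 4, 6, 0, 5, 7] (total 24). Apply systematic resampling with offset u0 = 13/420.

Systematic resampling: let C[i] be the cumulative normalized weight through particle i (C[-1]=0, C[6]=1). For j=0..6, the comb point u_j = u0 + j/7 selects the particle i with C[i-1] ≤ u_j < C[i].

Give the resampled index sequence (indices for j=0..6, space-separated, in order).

C = [1/12, 1/12, 1/4, 1/2, 1/2, 17/24, 1]
j=0: u_0=13/420 ∈ [0, 1/12) → index 0
j=1: u_1=73/420 ∈ [1/12, 1/4) → index 2
j=2: u_2=19/60 ∈ [1/4, 1/2) → index 3
j=3: u_3=193/420 ∈ [1/4, 1/2) → index 3
j=4: u_4=253/420 ∈ [1/2, 17/24) → index 5
j=5: u_5=313/420 ∈ [17/24, 1) → index 6
j=6: u_6=373/420 ∈ [17/24, 1) → index 6

0 2 3 3 5 6 6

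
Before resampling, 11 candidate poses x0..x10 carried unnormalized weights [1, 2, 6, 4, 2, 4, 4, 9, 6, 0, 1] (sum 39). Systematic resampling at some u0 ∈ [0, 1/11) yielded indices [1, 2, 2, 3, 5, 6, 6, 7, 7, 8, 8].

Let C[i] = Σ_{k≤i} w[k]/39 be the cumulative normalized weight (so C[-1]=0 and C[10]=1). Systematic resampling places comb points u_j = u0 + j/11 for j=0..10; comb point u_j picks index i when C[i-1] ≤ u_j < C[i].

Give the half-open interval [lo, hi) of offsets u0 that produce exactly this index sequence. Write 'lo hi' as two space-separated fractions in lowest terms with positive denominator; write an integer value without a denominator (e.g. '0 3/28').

14/429 19/429

C = [1/39, 1/13, 3/13, 1/3, 5/13, 19/39, 23/39, 32/39, 38/39, 38/39, 1]
j=0 picked index 1: u0 ∈ [1/39, 1/13)
j=1 picked index 2: u0 ∈ [-2/143, 20/143)
j=2 picked index 2: u0 ∈ [-15/143, 7/143)
j=3 picked index 3: u0 ∈ [-6/143, 2/33)
j=4 picked index 5: u0 ∈ [3/143, 53/429)
j=5 picked index 6: u0 ∈ [14/429, 58/429)
j=6 picked index 6: u0 ∈ [-25/429, 19/429)
j=7 picked index 7: u0 ∈ [-20/429, 79/429)
j=8 picked index 7: u0 ∈ [-59/429, 40/429)
j=9 picked index 8: u0 ∈ [1/429, 67/429)
j=10 picked index 8: u0 ∈ [-38/429, 28/429)
intersection: [14/429, 19/429)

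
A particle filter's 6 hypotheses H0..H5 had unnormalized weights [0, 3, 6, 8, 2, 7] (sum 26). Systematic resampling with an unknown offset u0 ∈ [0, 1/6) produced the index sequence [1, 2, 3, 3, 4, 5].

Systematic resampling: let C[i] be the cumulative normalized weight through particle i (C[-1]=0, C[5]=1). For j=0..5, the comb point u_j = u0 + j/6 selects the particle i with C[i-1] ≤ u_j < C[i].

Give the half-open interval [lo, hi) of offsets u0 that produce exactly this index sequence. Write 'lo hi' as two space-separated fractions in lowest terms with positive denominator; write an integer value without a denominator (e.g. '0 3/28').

1/78 5/78

C = [0, 3/26, 9/26, 17/26, 19/26, 1]
j=0 picked index 1: u0 ∈ [0, 3/26)
j=1 picked index 2: u0 ∈ [-2/39, 7/39)
j=2 picked index 3: u0 ∈ [1/78, 25/78)
j=3 picked index 3: u0 ∈ [-2/13, 2/13)
j=4 picked index 4: u0 ∈ [-1/78, 5/78)
j=5 picked index 5: u0 ∈ [-4/39, 1/6)
intersection: [1/78, 5/78)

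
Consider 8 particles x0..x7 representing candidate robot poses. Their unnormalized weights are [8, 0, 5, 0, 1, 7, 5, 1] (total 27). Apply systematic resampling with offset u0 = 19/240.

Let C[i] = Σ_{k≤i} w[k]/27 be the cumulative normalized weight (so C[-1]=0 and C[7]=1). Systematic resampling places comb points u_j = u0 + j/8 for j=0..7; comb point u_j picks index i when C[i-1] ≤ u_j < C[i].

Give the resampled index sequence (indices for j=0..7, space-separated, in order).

C = [8/27, 8/27, 13/27, 13/27, 14/27, 7/9, 26/27, 1]
j=0: u_0=19/240 ∈ [0, 8/27) → index 0
j=1: u_1=49/240 ∈ [0, 8/27) → index 0
j=2: u_2=79/240 ∈ [8/27, 13/27) → index 2
j=3: u_3=109/240 ∈ [8/27, 13/27) → index 2
j=4: u_4=139/240 ∈ [14/27, 7/9) → index 5
j=5: u_5=169/240 ∈ [14/27, 7/9) → index 5
j=6: u_6=199/240 ∈ [7/9, 26/27) → index 6
j=7: u_7=229/240 ∈ [7/9, 26/27) → index 6

0 0 2 2 5 5 6 6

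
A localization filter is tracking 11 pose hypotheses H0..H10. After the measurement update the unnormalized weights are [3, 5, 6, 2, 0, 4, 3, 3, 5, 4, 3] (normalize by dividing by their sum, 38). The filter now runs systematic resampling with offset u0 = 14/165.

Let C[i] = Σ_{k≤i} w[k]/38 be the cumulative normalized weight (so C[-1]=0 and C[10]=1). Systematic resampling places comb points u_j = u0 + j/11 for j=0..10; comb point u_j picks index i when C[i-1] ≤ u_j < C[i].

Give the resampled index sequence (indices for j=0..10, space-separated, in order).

C = [3/38, 4/19, 7/19, 8/19, 8/19, 10/19, 23/38, 13/19, 31/38, 35/38, 1]
j=0: u_0=14/165 ∈ [3/38, 4/19) → index 1
j=1: u_1=29/165 ∈ [3/38, 4/19) → index 1
j=2: u_2=4/15 ∈ [4/19, 7/19) → index 2
j=3: u_3=59/165 ∈ [4/19, 7/19) → index 2
j=4: u_4=74/165 ∈ [8/19, 10/19) → index 5
j=5: u_5=89/165 ∈ [10/19, 23/38) → index 6
j=6: u_6=104/165 ∈ [23/38, 13/19) → index 7
j=7: u_7=119/165 ∈ [13/19, 31/38) → index 8
j=8: u_8=134/165 ∈ [13/19, 31/38) → index 8
j=9: u_9=149/165 ∈ [31/38, 35/38) → index 9
j=10: u_10=164/165 ∈ [35/38, 1) → index 10

1 1 2 2 5 6 7 8 8 9 10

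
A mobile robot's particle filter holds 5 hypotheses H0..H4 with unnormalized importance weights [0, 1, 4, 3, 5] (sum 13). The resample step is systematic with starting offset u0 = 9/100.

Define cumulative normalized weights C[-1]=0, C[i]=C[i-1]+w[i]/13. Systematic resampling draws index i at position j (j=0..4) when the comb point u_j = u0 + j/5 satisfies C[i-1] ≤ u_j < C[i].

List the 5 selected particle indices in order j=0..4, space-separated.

C = [0, 1/13, 5/13, 8/13, 1]
j=0: u_0=9/100 ∈ [1/13, 5/13) → index 2
j=1: u_1=29/100 ∈ [1/13, 5/13) → index 2
j=2: u_2=49/100 ∈ [5/13, 8/13) → index 3
j=3: u_3=69/100 ∈ [8/13, 1) → index 4
j=4: u_4=89/100 ∈ [8/13, 1) → index 4

2 2 3 4 4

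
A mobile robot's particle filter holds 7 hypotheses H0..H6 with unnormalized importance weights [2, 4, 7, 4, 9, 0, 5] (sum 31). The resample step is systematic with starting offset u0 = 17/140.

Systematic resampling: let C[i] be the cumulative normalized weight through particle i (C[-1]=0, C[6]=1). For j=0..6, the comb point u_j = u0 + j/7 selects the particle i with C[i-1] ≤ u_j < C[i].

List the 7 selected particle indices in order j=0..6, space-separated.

C = [2/31, 6/31, 13/31, 17/31, 26/31, 26/31, 1]
j=0: u_0=17/140 ∈ [2/31, 6/31) → index 1
j=1: u_1=37/140 ∈ [6/31, 13/31) → index 2
j=2: u_2=57/140 ∈ [6/31, 13/31) → index 2
j=3: u_3=11/20 ∈ [17/31, 26/31) → index 4
j=4: u_4=97/140 ∈ [17/31, 26/31) → index 4
j=5: u_5=117/140 ∈ [17/31, 26/31) → index 4
j=6: u_6=137/140 ∈ [26/31, 1) → index 6

1 2 2 4 4 4 6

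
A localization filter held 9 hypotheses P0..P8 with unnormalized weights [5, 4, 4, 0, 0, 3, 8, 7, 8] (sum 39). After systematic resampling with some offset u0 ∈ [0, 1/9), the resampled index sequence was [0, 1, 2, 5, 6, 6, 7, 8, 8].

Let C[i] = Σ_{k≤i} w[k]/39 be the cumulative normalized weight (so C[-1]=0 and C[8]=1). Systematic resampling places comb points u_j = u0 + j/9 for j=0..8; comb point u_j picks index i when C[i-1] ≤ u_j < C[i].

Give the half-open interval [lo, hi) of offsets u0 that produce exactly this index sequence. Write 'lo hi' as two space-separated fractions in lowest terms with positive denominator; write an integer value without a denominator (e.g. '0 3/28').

C = [5/39, 3/13, 1/3, 1/3, 1/3, 16/39, 8/13, 31/39, 1]
j=0 picked index 0: u0 ∈ [0, 5/39)
j=1 picked index 1: u0 ∈ [2/117, 14/117)
j=2 picked index 2: u0 ∈ [1/117, 1/9)
j=3 picked index 5: u0 ∈ [0, 1/13)
j=4 picked index 6: u0 ∈ [-4/117, 20/117)
j=5 picked index 6: u0 ∈ [-17/117, 7/117)
j=6 picked index 7: u0 ∈ [-2/39, 5/39)
j=7 picked index 8: u0 ∈ [2/117, 2/9)
j=8 picked index 8: u0 ∈ [-11/117, 1/9)
intersection: [2/117, 7/117)

2/117 7/117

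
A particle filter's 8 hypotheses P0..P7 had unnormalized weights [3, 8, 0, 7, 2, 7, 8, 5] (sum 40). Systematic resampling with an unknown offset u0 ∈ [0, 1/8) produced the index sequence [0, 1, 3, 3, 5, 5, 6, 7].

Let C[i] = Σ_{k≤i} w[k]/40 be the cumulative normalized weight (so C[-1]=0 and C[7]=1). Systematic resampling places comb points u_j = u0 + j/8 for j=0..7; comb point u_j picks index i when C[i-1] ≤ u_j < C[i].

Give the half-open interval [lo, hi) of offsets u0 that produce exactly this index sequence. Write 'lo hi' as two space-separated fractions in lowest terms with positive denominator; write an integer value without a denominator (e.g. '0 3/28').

C = [3/40, 11/40, 11/40, 9/20, 1/2, 27/40, 7/8, 1]
j=0 picked index 0: u0 ∈ [0, 3/40)
j=1 picked index 1: u0 ∈ [-1/20, 3/20)
j=2 picked index 3: u0 ∈ [1/40, 1/5)
j=3 picked index 3: u0 ∈ [-1/10, 3/40)
j=4 picked index 5: u0 ∈ [0, 7/40)
j=5 picked index 5: u0 ∈ [-1/8, 1/20)
j=6 picked index 6: u0 ∈ [-3/40, 1/8)
j=7 picked index 7: u0 ∈ [0, 1/8)
intersection: [1/40, 1/20)

1/40 1/20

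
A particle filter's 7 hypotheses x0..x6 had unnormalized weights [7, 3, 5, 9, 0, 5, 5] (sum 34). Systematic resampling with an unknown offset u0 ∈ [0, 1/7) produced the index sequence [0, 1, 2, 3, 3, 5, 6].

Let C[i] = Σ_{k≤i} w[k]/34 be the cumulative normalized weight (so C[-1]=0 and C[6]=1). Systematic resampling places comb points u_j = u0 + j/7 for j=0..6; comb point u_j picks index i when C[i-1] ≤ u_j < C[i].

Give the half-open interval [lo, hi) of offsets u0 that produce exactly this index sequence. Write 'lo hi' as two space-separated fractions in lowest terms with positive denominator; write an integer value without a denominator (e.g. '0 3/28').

C = [7/34, 5/17, 15/34, 12/17, 12/17, 29/34, 1]
j=0 picked index 0: u0 ∈ [0, 7/34)
j=1 picked index 1: u0 ∈ [15/238, 18/119)
j=2 picked index 2: u0 ∈ [1/119, 37/238)
j=3 picked index 3: u0 ∈ [3/238, 33/119)
j=4 picked index 3: u0 ∈ [-31/238, 16/119)
j=5 picked index 5: u0 ∈ [-1/119, 33/238)
j=6 picked index 6: u0 ∈ [-1/238, 1/7)
intersection: [15/238, 16/119)

15/238 16/119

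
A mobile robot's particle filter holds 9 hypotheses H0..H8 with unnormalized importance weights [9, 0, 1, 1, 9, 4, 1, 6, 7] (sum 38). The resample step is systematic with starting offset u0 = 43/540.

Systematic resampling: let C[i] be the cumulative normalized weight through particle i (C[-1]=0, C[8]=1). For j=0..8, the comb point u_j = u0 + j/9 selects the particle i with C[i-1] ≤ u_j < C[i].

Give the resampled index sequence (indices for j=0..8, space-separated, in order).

0 0 4 4 4 6 7 8 8

C = [9/38, 9/38, 5/19, 11/38, 10/19, 12/19, 25/38, 31/38, 1]
j=0: u_0=43/540 ∈ [0, 9/38) → index 0
j=1: u_1=103/540 ∈ [0, 9/38) → index 0
j=2: u_2=163/540 ∈ [11/38, 10/19) → index 4
j=3: u_3=223/540 ∈ [11/38, 10/19) → index 4
j=4: u_4=283/540 ∈ [11/38, 10/19) → index 4
j=5: u_5=343/540 ∈ [12/19, 25/38) → index 6
j=6: u_6=403/540 ∈ [25/38, 31/38) → index 7
j=7: u_7=463/540 ∈ [31/38, 1) → index 8
j=8: u_8=523/540 ∈ [31/38, 1) → index 8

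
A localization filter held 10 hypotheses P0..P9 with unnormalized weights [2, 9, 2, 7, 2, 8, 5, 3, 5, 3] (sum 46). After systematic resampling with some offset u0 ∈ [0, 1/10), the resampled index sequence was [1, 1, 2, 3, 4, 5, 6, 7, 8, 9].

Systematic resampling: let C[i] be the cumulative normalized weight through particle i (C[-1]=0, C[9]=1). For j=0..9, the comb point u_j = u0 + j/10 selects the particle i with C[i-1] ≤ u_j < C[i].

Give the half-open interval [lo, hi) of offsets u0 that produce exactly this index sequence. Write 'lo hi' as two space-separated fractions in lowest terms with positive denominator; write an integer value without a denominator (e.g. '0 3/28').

C = [1/23, 11/46, 13/46, 10/23, 11/23, 15/23, 35/46, 19/23, 43/46, 1]
j=0 picked index 1: u0 ∈ [1/23, 11/46)
j=1 picked index 1: u0 ∈ [-13/230, 16/115)
j=2 picked index 2: u0 ∈ [9/230, 19/230)
j=3 picked index 3: u0 ∈ [-2/115, 31/230)
j=4 picked index 4: u0 ∈ [4/115, 9/115)
j=5 picked index 5: u0 ∈ [-1/46, 7/46)
j=6 picked index 6: u0 ∈ [6/115, 37/230)
j=7 picked index 7: u0 ∈ [7/115, 29/230)
j=8 picked index 8: u0 ∈ [3/115, 31/230)
j=9 picked index 9: u0 ∈ [4/115, 1/10)
intersection: [7/115, 9/115)

7/115 9/115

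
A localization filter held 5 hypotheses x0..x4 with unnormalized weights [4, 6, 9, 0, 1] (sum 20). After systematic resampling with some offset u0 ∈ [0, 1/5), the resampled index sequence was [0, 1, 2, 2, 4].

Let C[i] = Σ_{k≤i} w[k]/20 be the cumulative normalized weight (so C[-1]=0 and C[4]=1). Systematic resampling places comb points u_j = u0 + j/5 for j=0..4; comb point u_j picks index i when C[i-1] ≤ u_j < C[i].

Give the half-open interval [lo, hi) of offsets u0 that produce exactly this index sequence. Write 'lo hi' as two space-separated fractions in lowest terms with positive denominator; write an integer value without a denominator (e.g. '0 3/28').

3/20 1/5

C = [1/5, 1/2, 19/20, 19/20, 1]
j=0 picked index 0: u0 ∈ [0, 1/5)
j=1 picked index 1: u0 ∈ [0, 3/10)
j=2 picked index 2: u0 ∈ [1/10, 11/20)
j=3 picked index 2: u0 ∈ [-1/10, 7/20)
j=4 picked index 4: u0 ∈ [3/20, 1/5)
intersection: [3/20, 1/5)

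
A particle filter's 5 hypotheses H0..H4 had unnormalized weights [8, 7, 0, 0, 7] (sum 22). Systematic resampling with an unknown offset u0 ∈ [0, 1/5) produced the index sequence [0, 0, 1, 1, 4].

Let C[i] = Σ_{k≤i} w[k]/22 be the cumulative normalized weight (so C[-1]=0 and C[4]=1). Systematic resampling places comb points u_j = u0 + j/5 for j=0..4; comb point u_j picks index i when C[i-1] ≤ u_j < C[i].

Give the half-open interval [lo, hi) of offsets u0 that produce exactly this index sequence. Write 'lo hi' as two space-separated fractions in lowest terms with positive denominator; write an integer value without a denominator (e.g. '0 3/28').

C = [4/11, 15/22, 15/22, 15/22, 1]
j=0 picked index 0: u0 ∈ [0, 4/11)
j=1 picked index 0: u0 ∈ [-1/5, 9/55)
j=2 picked index 1: u0 ∈ [-2/55, 31/110)
j=3 picked index 1: u0 ∈ [-13/55, 9/110)
j=4 picked index 4: u0 ∈ [-13/110, 1/5)
intersection: [0, 9/110)

0 9/110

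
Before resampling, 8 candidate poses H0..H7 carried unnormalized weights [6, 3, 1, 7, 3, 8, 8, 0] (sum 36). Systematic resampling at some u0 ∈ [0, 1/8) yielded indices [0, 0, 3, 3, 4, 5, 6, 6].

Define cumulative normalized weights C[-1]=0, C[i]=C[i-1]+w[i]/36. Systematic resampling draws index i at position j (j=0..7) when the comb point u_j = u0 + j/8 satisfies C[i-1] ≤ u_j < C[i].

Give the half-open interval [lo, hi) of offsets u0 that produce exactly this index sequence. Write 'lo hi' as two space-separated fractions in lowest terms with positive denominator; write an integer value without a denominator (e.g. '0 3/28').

C = [1/6, 1/4, 5/18, 17/36, 5/9, 7/9, 1, 1]
j=0 picked index 0: u0 ∈ [0, 1/6)
j=1 picked index 0: u0 ∈ [-1/8, 1/24)
j=2 picked index 3: u0 ∈ [1/36, 2/9)
j=3 picked index 3: u0 ∈ [-7/72, 7/72)
j=4 picked index 4: u0 ∈ [-1/36, 1/18)
j=5 picked index 5: u0 ∈ [-5/72, 11/72)
j=6 picked index 6: u0 ∈ [1/36, 1/4)
j=7 picked index 6: u0 ∈ [-7/72, 1/8)
intersection: [1/36, 1/24)

1/36 1/24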